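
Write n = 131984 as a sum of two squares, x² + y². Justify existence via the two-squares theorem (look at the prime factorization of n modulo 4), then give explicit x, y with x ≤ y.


Step 1: Factor n = 131984 = 2^4 · 73 · 113.
Step 2: Check the mod-4 condition on each prime factor: 2 = 2 (special); 73 ≡ 1 (mod 4), exponent 1; 113 ≡ 1 (mod 4), exponent 1.
All primes ≡ 3 (mod 4) appear to even exponent (or don't appear), so by the two-squares theorem n IS expressible as a sum of two squares.
Step 3: Build a representation. Group n = k² · m with k = 4 and m = 73 · 113 = 8249 (a product of primes ≡ 1 (mod 4)); a representation of m scales to one of n via (k·x)² + (k·y)² = k²(x² + y²). Each prime p ≡ 1 (mod 4) is itself a sum of two squares; find a² by testing p − a² for a perfect square:
  73: 73 − 1² = 72, 73 − 2² = 69, 73 − 3² = 64 = 8² ⇒ 73 = 3² + 8².
  113: 113 − 1² = 112, 113 − 2² = 109, 113 − 3² = 104, 113 − 4² = 97, 113 − 5² = 88, 113 − 6² = 77, 113 − 7² = 64 = 8² ⇒ 113 = 7² + 8².
  Combine using the Brahmagupta–Fibonacci identity (a² + b²)(c² + d²) = (ac − bd)² + (ad + bc)² = (ac + bd)² + (ad − bc)²:
  73 · 113 = 8249: from (3² + 8²)(7² + 8²), take (3·7 − 8·8, 3·8 + 8·7) = (21 − 64, 24 + 56) = (-43, 80); dropping signs (only squares matter) gives (43, 80); check 43² + 80² = 1849 + 6400 = 8249 ✓.
  Scale by k = 4: (4·43, 4·80) = (172, 320).
Step 4: Order so x ≤ y and verify: 172² + 320² = 29584 + 102400 = 131984 = n. ✓

n = 131984 = 172² + 320² (one valid representation with x ≤ y).


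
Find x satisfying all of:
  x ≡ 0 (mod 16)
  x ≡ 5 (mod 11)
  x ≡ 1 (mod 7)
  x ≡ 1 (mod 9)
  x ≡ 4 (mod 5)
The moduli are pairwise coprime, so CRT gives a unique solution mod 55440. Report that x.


Product of moduli M = 16 · 11 · 7 · 9 · 5 = 55440.
Merge one congruence at a time:
  Start: x ≡ 0 (mod 16).
  Combine with x ≡ 5 (mod 11); new modulus lcm = 176.
    Write x = 0 + 16·t and substitute into x ≡ 5 (mod 11): 16·t ≡ 5 − 0 = 5 (mod 11).
    Reduce coefficients mod 11: 5·t ≡ 5 (mod 11).
    The inverse of 5 mod 11 is 9 (since 5·9 = 45 = 4·11 + 1), so t ≡ 9·5 = 45 ≡ 1 (mod 11).
    Then x = 0 + 16·1 = 16, valid modulo lcm(16, 11) = 176: x ≡ 16 (mod 176).
  Combine with x ≡ 1 (mod 7); new modulus lcm = 1232.
    Write x = 16 + 176·t and substitute into x ≡ 1 (mod 7): 176·t ≡ 1 − 16 = -15 (mod 7).
    Reduce coefficients mod 7: 1·t ≡ 6 (mod 7).
    So t ≡ 6 (mod 7).
    Then x = 16 + 176·6 = 1072, valid modulo lcm(176, 7) = 1232: x ≡ 1072 (mod 1232).
  Combine with x ≡ 1 (mod 9); new modulus lcm = 11088.
    Write x = 1072 + 1232·t and substitute into x ≡ 1 (mod 9): 1232·t ≡ 1 − 1072 = -1071 (mod 9).
    Reduce coefficients mod 9: 8·t ≡ 0 (mod 9).
    The inverse of 8 mod 9 is 8 (since 8·8 = 64 = 7·9 + 1), so t ≡ 8·0 = 0 ≡ 0 (mod 9).
    Then x = 1072 + 1232·0 = 1072, valid modulo lcm(1232, 9) = 11088: x ≡ 1072 (mod 11088).
  Combine with x ≡ 4 (mod 5); new modulus lcm = 55440.
    Write x = 1072 + 11088·t and substitute into x ≡ 4 (mod 5): 11088·t ≡ 4 − 1072 = -1068 (mod 5).
    Reduce coefficients mod 5: 3·t ≡ 2 (mod 5).
    The inverse of 3 mod 5 is 2 (since 3·2 = 6 = 1·5 + 1), so t ≡ 2·2 = 4 ≡ 4 (mod 5).
    Then x = 1072 + 11088·4 = 45424, valid modulo lcm(11088, 5) = 55440: x ≡ 45424 (mod 55440).
Verify against each original: 45424 mod 16 = 0, 45424 mod 11 = 5, 45424 mod 7 = 1, 45424 mod 9 = 1, 45424 mod 5 = 4.

x ≡ 45424 (mod 55440).


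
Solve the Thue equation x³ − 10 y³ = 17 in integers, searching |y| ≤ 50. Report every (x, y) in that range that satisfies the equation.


The equation is x³ - 10y³ = 17. For fixed y, x³ = 10·y³ + 17, so a solution requires the RHS to be a perfect cube.
Strategy: iterate y from -50 to 50, compute RHS = 10·y³ + 17, and check whether it is a (positive or negative) perfect cube.
Check small values of y:
  y = 0: RHS = 17 is not a perfect cube.
  y = 1: RHS = 27 = (3)³ ⇒ x = 3 works.
  y = -1: RHS = 7 is not a perfect cube.
  y = 2: RHS = 97 is not a perfect cube.
  y = -2: RHS = -63 is not a perfect cube.
  y = 3: RHS = 287 is not a perfect cube.
  y = -3: RHS = -253 is not a perfect cube.
Continuing the search up to |y| = 50 finds no further solutions beyond those listed.
Collected solutions: (3, 1).

Solutions (with |y| ≤ 50): (3, 1).


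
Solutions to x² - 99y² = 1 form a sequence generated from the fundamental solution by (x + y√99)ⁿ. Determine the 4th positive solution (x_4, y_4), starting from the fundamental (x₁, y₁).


Step 1: Find the fundamental solution (x₁, y₁) of x² - 99y² = 1.
  Expand √99 as a continued fraction. a₀ = ⌊√99⌋ = 9; iterate m_{k+1} = d_k·a_k − m_k, d_{k+1} = (99 − m_{k+1}²)/d_k, a_{k+1} = ⌊(a₀ + m_{k+1})/d_{k+1}⌋ (starting m₀ = 0, d₀ = 1), with convergents p_k = a_k·p_{k-1} + p_{k-2}, q_k = a_k·q_{k-1} + q_{k-2} (p₋₁ = 1, q₋₁ = 0):
  k = 0: a₀ = 9; p₀/q₀ = 9/1; p₀² − 99·q₀² = 81 − 99 = -18.
  k = 1: m = 9, d = 18, a = ⌊(9 + 9)/18⌋ = 1; p/q = (1·9 + 1)/(1·1 + 0) = 10/1; p² − 99·q² = 100 − 99 = 1.
  The first convergent with p² − 99·q² = 1 gives the fundamental solution (x₁, y₁) = (10, 1).
Step 2: Apply the recurrence (x_{n+1}, y_{n+1}) = (x₁x_n + 99y₁y_n, x₁y_n + y₁x_n) repeatedly.
  From (x_1, y_1) = (10, 1): x_2 = 10·10 + 99·1·1 = 199; y_2 = 10·1 + 1·10 = 20.
  From (x_2, y_2) = (199, 20): x_3 = 10·199 + 99·1·20 = 3970; y_3 = 10·20 + 1·199 = 399.
  From (x_3, y_3) = (3970, 399): x_4 = 10·3970 + 99·1·399 = 79201; y_4 = 10·399 + 1·3970 = 7960.
Step 3: Verify x_4² - 99·y_4² = 6272798401 - 6272798400 = 1 (should be 1). ✓

(x_1, y_1) = (10, 1); (x_4, y_4) = (79201, 7960).


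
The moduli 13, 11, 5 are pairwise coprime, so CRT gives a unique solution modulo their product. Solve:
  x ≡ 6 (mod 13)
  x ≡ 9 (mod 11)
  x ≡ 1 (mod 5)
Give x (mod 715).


Moduli 13, 11, 5 are pairwise coprime; by CRT there is a unique solution modulo M = 13 · 11 · 5 = 715.
Solve pairwise, accumulating the modulus:
  Start with x ≡ 6 (mod 13).
  Combine with x ≡ 9 (mod 11): since gcd(13, 11) = 1, we get a unique residue mod 143.
    Write x = 6 + 13·t and substitute into x ≡ 9 (mod 11): 13·t ≡ 9 − 6 = 3 (mod 11).
    Reduce coefficients mod 11: 2·t ≡ 3 (mod 11).
    The inverse of 2 mod 11 is 6 (since 2·6 = 12 = 1·11 + 1), so t ≡ 6·3 = 18 ≡ 7 (mod 11).
    Then x = 6 + 13·7 = 97, valid modulo lcm(13, 11) = 143: x ≡ 97 (mod 143).
  Combine with x ≡ 1 (mod 5): since gcd(143, 5) = 1, we get a unique residue mod 715.
    Write x = 97 + 143·t and substitute into x ≡ 1 (mod 5): 143·t ≡ 1 − 97 = -96 (mod 5).
    Reduce coefficients mod 5: 3·t ≡ 4 (mod 5).
    The inverse of 3 mod 5 is 2 (since 3·2 = 6 = 1·5 + 1), so t ≡ 2·4 = 8 ≡ 3 (mod 5).
    Then x = 97 + 143·3 = 526, valid modulo lcm(143, 5) = 715: x ≡ 526 (mod 715).
Verify: 526 mod 13 = 6 ✓, 526 mod 11 = 9 ✓, 526 mod 5 = 1 ✓.

x ≡ 526 (mod 715).


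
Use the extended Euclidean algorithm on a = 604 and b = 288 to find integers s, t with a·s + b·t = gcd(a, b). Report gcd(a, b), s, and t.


Euclidean algorithm on (604, 288) — divide until remainder is 0:
  604 = 2 · 288 + 28
  288 = 10 · 28 + 8
  28 = 3 · 8 + 4
  8 = 2 · 4 + 0
gcd(604, 288) = 4.
Track Bezout coefficients alongside the remainders: start with r₀ = 604 = a·1 + b·0 (s = 1, t = 0) and r₁ = 288 = a·0 + b·1 (s = 0, t = 1); each new remainder r_{k+1} = r_{k-1} − q_k·r_k inherits s_{k+1} = s_{k-1} − q_k·s_k, t_{k+1} = t_{k-1} − q_k·t_k, so r_k = a·s_k + b·t_k at every step:
  q = 2: r = 28, s = 1 − 2·0 = 1, t = 0 − 2·1 = -2  (check: 604·1 + 288·(-2) = 28)
  q = 10: r = 8, s = 0 − 10·1 = -10, t = 1 − 10·(-2) = 21  (check: 604·(-10) + 288·21 = 8)
  q = 3: r = 4, s = 1 − 3·(-10) = 31, t = -2 − 3·21 = -65  (check: 604·31 + 288·(-65) = 4)
The row with r = 4 (the gcd) gives the Bezout coefficients s = 31, t = -65.
Result: 604 · (31) + 288 · (-65) = 4.

gcd(604, 288) = 4; s = 31, t = -65 (check: 604·31 + 288·(-65) = 4).


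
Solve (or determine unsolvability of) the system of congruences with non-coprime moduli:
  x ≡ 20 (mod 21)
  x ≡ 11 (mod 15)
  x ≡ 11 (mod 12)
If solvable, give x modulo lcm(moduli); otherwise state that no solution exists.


Moduli 21, 15, 12 are not pairwise coprime, so CRT works modulo lcm(m_i) when all pairwise compatibility conditions hold.
Pairwise compatibility: gcd(m_i, m_j) must divide a_i - a_j for every pair.
Merge one congruence at a time:
  Start: x ≡ 20 (mod 21).
  Combine with x ≡ 11 (mod 15): gcd(21, 15) = 3; 11 - 20 = -9, which IS divisible by 3, so compatible.
    Write x = 20 + 21·t and substitute into x ≡ 11 (mod 15): 21·t ≡ 11 − 20 = -9 (mod 15).
    Divide the congruence (and modulus) by g = 3: 7·t ≡ -3 (mod 5).
    Reduce coefficients mod 5: 2·t ≡ 2 (mod 5).
    The inverse of 2 mod 5 is 3 (since 2·3 = 6 = 1·5 + 1), so t ≡ 3·2 = 6 ≡ 1 (mod 5).
    Then x = 20 + 21·1 = 41, valid modulo lcm(21, 15) = 105: x ≡ 41 (mod 105).
  Combine with x ≡ 11 (mod 12): gcd(105, 12) = 3; 11 - 41 = -30, which IS divisible by 3, so compatible.
    Write x = 41 + 105·t and substitute into x ≡ 11 (mod 12): 105·t ≡ 11 − 41 = -30 (mod 12).
    Divide the congruence (and modulus) by g = 3: 35·t ≡ -10 (mod 4).
    Reduce coefficients mod 4: 3·t ≡ 2 (mod 4).
    The inverse of 3 mod 4 is 3 (since 3·3 = 9 = 2·4 + 1), so t ≡ 3·2 = 6 ≡ 2 (mod 4).
    Then x = 41 + 105·2 = 251, valid modulo lcm(105, 12) = 420: x ≡ 251 (mod 420).
Verify: 251 mod 21 = 20, 251 mod 15 = 11, 251 mod 12 = 11.

x ≡ 251 (mod 420).


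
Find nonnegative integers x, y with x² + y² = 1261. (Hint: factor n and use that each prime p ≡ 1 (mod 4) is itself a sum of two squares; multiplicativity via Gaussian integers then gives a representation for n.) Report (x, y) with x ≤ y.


Step 1: Factor n = 1261 = 13 · 97.
Step 2: Check the mod-4 condition on each prime factor: 13 ≡ 1 (mod 4), exponent 1; 97 ≡ 1 (mod 4), exponent 1.
All primes ≡ 3 (mod 4) appear to even exponent (or don't appear), so by the two-squares theorem n IS expressible as a sum of two squares.
Step 3: Build a representation. Here n = 13 · 97 is a product of primes ≡ 1 (mod 4). Each prime p ≡ 1 (mod 4) is itself a sum of two squares; find a² by testing p − a² for a perfect square:
  13: 13 − 1² = 12, 13 − 2² = 9 = 3² ⇒ 13 = 2² + 3².
  97: 97 − 1² = 96, 97 − 2² = 93, 97 − 3² = 88, 97 − 4² = 81 = 9² ⇒ 97 = 4² + 9².
  Combine using the Brahmagupta–Fibonacci identity (a² + b²)(c² + d²) = (ac − bd)² + (ad + bc)² = (ac + bd)² + (ad − bc)²:
  13 · 97 = 1261: from (2² + 3²)(4² + 9²), take (2·4 − 3·9, 2·9 + 3·4) = (8 − 27, 18 + 12) = (-19, 30); dropping signs (only squares matter) gives (19, 30); check 19² + 30² = 361 + 900 = 1261 ✓.
Step 4: Order so x ≤ y and verify: 19² + 30² = 361 + 900 = 1261 = n. ✓

n = 1261 = 19² + 30² (one valid representation with x ≤ y).


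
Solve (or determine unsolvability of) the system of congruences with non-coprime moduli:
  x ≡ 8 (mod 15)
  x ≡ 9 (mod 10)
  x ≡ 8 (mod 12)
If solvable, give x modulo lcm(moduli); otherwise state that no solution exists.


Moduli 15, 10, 12 are not pairwise coprime, so CRT works modulo lcm(m_i) when all pairwise compatibility conditions hold.
Pairwise compatibility: gcd(m_i, m_j) must divide a_i - a_j for every pair.
Merge one congruence at a time:
  Start: x ≡ 8 (mod 15).
  Combine with x ≡ 9 (mod 10): gcd(15, 10) = 5, and 9 - 8 = 1 is NOT divisible by 5.
    ⇒ system is inconsistent (no integer solution).

No solution (the system is inconsistent).


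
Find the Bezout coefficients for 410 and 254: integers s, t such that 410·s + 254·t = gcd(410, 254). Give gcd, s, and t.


Euclidean algorithm on (410, 254) — divide until remainder is 0:
  410 = 1 · 254 + 156
  254 = 1 · 156 + 98
  156 = 1 · 98 + 58
  98 = 1 · 58 + 40
  58 = 1 · 40 + 18
  40 = 2 · 18 + 4
  18 = 4 · 4 + 2
  4 = 2 · 2 + 0
gcd(410, 254) = 2.
Track Bezout coefficients alongside the remainders: start with r₀ = 410 = a·1 + b·0 (s = 1, t = 0) and r₁ = 254 = a·0 + b·1 (s = 0, t = 1); each new remainder r_{k+1} = r_{k-1} − q_k·r_k inherits s_{k+1} = s_{k-1} − q_k·s_k, t_{k+1} = t_{k-1} − q_k·t_k, so r_k = a·s_k + b·t_k at every step:
  q = 1: r = 156, s = 1 − 1·0 = 1, t = 0 − 1·1 = -1  (check: 410·1 + 254·(-1) = 156)
  q = 1: r = 98, s = 0 − 1·1 = -1, t = 1 − 1·(-1) = 2  (check: 410·(-1) + 254·2 = 98)
  q = 1: r = 58, s = 1 − 1·(-1) = 2, t = -1 − 1·2 = -3  (check: 410·2 + 254·(-3) = 58)
  q = 1: r = 40, s = -1 − 1·2 = -3, t = 2 − 1·(-3) = 5  (check: 410·(-3) + 254·5 = 40)
  q = 1: r = 18, s = 2 − 1·(-3) = 5, t = -3 − 1·5 = -8  (check: 410·5 + 254·(-8) = 18)
  q = 2: r = 4, s = -3 − 2·5 = -13, t = 5 − 2·(-8) = 21  (check: 410·(-13) + 254·21 = 4)
  q = 4: r = 2, s = 5 − 4·(-13) = 57, t = -8 − 4·21 = -92  (check: 410·57 + 254·(-92) = 2)
The row with r = 2 (the gcd) gives the Bezout coefficients s = 57, t = -92.
Result: 410 · (57) + 254 · (-92) = 2.

gcd(410, 254) = 2; s = 57, t = -92 (check: 410·57 + 254·(-92) = 2).


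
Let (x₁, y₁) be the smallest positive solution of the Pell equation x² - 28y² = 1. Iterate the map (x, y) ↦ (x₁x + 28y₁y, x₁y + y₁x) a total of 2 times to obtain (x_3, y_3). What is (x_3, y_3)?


Step 1: Find the fundamental solution (x₁, y₁) of x² - 28y² = 1.
  Expand √28 as a continued fraction. a₀ = ⌊√28⌋ = 5; iterate m_{k+1} = d_k·a_k − m_k, d_{k+1} = (28 − m_{k+1}²)/d_k, a_{k+1} = ⌊(a₀ + m_{k+1})/d_{k+1}⌋ (starting m₀ = 0, d₀ = 1), with convergents p_k = a_k·p_{k-1} + p_{k-2}, q_k = a_k·q_{k-1} + q_{k-2} (p₋₁ = 1, q₋₁ = 0):
  k = 0: a₀ = 5; p₀/q₀ = 5/1; p₀² − 28·q₀² = 25 − 28 = -3.
  k = 1: m = 5, d = 3, a = ⌊(5 + 5)/3⌋ = 3; p/q = (3·5 + 1)/(3·1 + 0) = 16/3; p² − 28·q² = 256 − 252 = 4.
  k = 2: m = 4, d = 4, a = ⌊(5 + 4)/4⌋ = 2; p/q = (2·16 + 5)/(2·3 + 1) = 37/7; p² − 28·q² = 1369 − 1372 = -3.
  k = 3: m = 4, d = 3, a = ⌊(5 + 4)/3⌋ = 3; p/q = (3·37 + 16)/(3·7 + 3) = 127/24; p² − 28·q² = 16129 − 16128 = 1.
  The first convergent with p² − 28·q² = 1 gives the fundamental solution (x₁, y₁) = (127, 24).
Step 2: Apply the recurrence (x_{n+1}, y_{n+1}) = (x₁x_n + 28y₁y_n, x₁y_n + y₁x_n) repeatedly.
  From (x_1, y_1) = (127, 24): x_2 = 127·127 + 28·24·24 = 32257; y_2 = 127·24 + 24·127 = 6096.
  From (x_2, y_2) = (32257, 6096): x_3 = 127·32257 + 28·24·6096 = 8193151; y_3 = 127·6096 + 24·32257 = 1548360.
Step 3: Verify x_3² - 28·y_3² = 67127723308801 - 67127723308800 = 1 (should be 1). ✓

(x_1, y_1) = (127, 24); (x_3, y_3) = (8193151, 1548360).


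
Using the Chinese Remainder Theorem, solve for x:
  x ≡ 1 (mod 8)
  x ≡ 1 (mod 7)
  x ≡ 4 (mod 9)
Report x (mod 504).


Moduli 8, 7, 9 are pairwise coprime; by CRT there is a unique solution modulo M = 8 · 7 · 9 = 504.
Solve pairwise, accumulating the modulus:
  Start with x ≡ 1 (mod 8).
  Combine with x ≡ 1 (mod 7): since gcd(8, 7) = 1, we get a unique residue mod 56.
    Write x = 1 + 8·t and substitute into x ≡ 1 (mod 7): 8·t ≡ 1 − 1 = 0 (mod 7).
    Reduce coefficients mod 7: 1·t ≡ 0 (mod 7).
    So t ≡ 0 (mod 7).
    Then x = 1 + 8·0 = 1, valid modulo lcm(8, 7) = 56: x ≡ 1 (mod 56).
  Combine with x ≡ 4 (mod 9): since gcd(56, 9) = 1, we get a unique residue mod 504.
    Write x = 1 + 56·t and substitute into x ≡ 4 (mod 9): 56·t ≡ 4 − 1 = 3 (mod 9).
    Reduce coefficients mod 9: 2·t ≡ 3 (mod 9).
    The inverse of 2 mod 9 is 5 (since 2·5 = 10 = 1·9 + 1), so t ≡ 5·3 = 15 ≡ 6 (mod 9).
    Then x = 1 + 56·6 = 337, valid modulo lcm(56, 9) = 504: x ≡ 337 (mod 504).
Verify: 337 mod 8 = 1 ✓, 337 mod 7 = 1 ✓, 337 mod 9 = 4 ✓.

x ≡ 337 (mod 504).


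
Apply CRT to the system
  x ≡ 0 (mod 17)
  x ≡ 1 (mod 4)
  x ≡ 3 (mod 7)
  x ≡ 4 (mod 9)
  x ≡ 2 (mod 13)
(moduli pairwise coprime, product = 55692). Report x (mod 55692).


Product of moduli M = 17 · 4 · 7 · 9 · 13 = 55692.
Merge one congruence at a time:
  Start: x ≡ 0 (mod 17).
  Combine with x ≡ 1 (mod 4); new modulus lcm = 68.
    Write x = 0 + 17·t and substitute into x ≡ 1 (mod 4): 17·t ≡ 1 − 0 = 1 (mod 4).
    Reduce coefficients mod 4: 1·t ≡ 1 (mod 4).
    So t ≡ 1 (mod 4).
    Then x = 0 + 17·1 = 17, valid modulo lcm(17, 4) = 68: x ≡ 17 (mod 68).
  Combine with x ≡ 3 (mod 7); new modulus lcm = 476.
    Write x = 17 + 68·t and substitute into x ≡ 3 (mod 7): 68·t ≡ 3 − 17 = -14 (mod 7).
    Reduce coefficients mod 7: 5·t ≡ 0 (mod 7).
    The inverse of 5 mod 7 is 3 (since 5·3 = 15 = 2·7 + 1), so t ≡ 3·0 = 0 ≡ 0 (mod 7).
    Then x = 17 + 68·0 = 17, valid modulo lcm(68, 7) = 476: x ≡ 17 (mod 476).
  Combine with x ≡ 4 (mod 9); new modulus lcm = 4284.
    Write x = 17 + 476·t and substitute into x ≡ 4 (mod 9): 476·t ≡ 4 − 17 = -13 (mod 9).
    Reduce coefficients mod 9: 8·t ≡ 5 (mod 9).
    The inverse of 8 mod 9 is 8 (since 8·8 = 64 = 7·9 + 1), so t ≡ 8·5 = 40 ≡ 4 (mod 9).
    Then x = 17 + 476·4 = 1921, valid modulo lcm(476, 9) = 4284: x ≡ 1921 (mod 4284).
  Combine with x ≡ 2 (mod 13); new modulus lcm = 55692.
    Write x = 1921 + 4284·t and substitute into x ≡ 2 (mod 13): 4284·t ≡ 2 − 1921 = -1919 (mod 13).
    Reduce coefficients mod 13: 7·t ≡ 5 (mod 13).
    The inverse of 7 mod 13 is 2 (since 7·2 = 14 = 1·13 + 1), so t ≡ 2·5 = 10 ≡ 10 (mod 13).
    Then x = 1921 + 4284·10 = 44761, valid modulo lcm(4284, 13) = 55692: x ≡ 44761 (mod 55692).
Verify against each original: 44761 mod 17 = 0, 44761 mod 4 = 1, 44761 mod 7 = 3, 44761 mod 9 = 4, 44761 mod 13 = 2.

x ≡ 44761 (mod 55692).


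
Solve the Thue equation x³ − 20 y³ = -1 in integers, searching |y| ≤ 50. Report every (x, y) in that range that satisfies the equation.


The equation is x³ - 20y³ = -1. For fixed y, x³ = 20·y³ − 1, so a solution requires the RHS to be a perfect cube.
Strategy: iterate y from -50 to 50, compute RHS = 20·y³ − 1, and check whether it is a (positive or negative) perfect cube.
Check small values of y:
  y = 0: RHS = -1 = (-1)³ ⇒ x = -1 works.
  y = 1: RHS = 19 is not a perfect cube.
  y = -1: RHS = -21 is not a perfect cube.
  y = 2: RHS = 159 is not a perfect cube.
  y = -2: RHS = -161 is not a perfect cube.
  y = 3: RHS = 539 is not a perfect cube.
  y = -3: RHS = -541 is not a perfect cube.
Continuing, at y = 7: RHS = 6859 = (19)³ ⇒ x = 19 works.
Searching the remaining y in |y| ≤ 50 finds no further solutions.
Collected solutions: (-1, 0), (19, 7).

Solutions (with |y| ≤ 50): (-1, 0), (19, 7).


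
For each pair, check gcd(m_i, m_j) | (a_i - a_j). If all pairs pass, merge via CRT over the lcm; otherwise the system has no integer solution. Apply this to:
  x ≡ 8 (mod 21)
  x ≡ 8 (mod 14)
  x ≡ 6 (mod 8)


Moduli 21, 14, 8 are not pairwise coprime, so CRT works modulo lcm(m_i) when all pairwise compatibility conditions hold.
Pairwise compatibility: gcd(m_i, m_j) must divide a_i - a_j for every pair.
Merge one congruence at a time:
  Start: x ≡ 8 (mod 21).
  Combine with x ≡ 8 (mod 14): gcd(21, 14) = 7; 8 - 8 = 0, which IS divisible by 7, so compatible.
    Write x = 8 + 21·t and substitute into x ≡ 8 (mod 14): 21·t ≡ 8 − 8 = 0 (mod 14).
    Divide the congruence (and modulus) by g = 7: 3·t ≡ 0 (mod 2).
    Reduce coefficients mod 2: 1·t ≡ 0 (mod 2).
    So t ≡ 0 (mod 2).
    Then x = 8 + 21·0 = 8, valid modulo lcm(21, 14) = 42: x ≡ 8 (mod 42).
  Combine with x ≡ 6 (mod 8): gcd(42, 8) = 2; 6 - 8 = -2, which IS divisible by 2, so compatible.
    Write x = 8 + 42·t and substitute into x ≡ 6 (mod 8): 42·t ≡ 6 − 8 = -2 (mod 8).
    Divide the congruence (and modulus) by g = 2: 21·t ≡ -1 (mod 4).
    Reduce coefficients mod 4: 1·t ≡ 3 (mod 4).
    So t ≡ 3 (mod 4).
    Then x = 8 + 42·3 = 134, valid modulo lcm(42, 8) = 168: x ≡ 134 (mod 168).
Verify: 134 mod 21 = 8, 134 mod 14 = 8, 134 mod 8 = 6.

x ≡ 134 (mod 168).


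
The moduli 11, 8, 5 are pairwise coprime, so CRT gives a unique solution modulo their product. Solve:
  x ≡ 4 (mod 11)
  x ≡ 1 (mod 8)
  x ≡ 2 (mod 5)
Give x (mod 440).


Moduli 11, 8, 5 are pairwise coprime; by CRT there is a unique solution modulo M = 11 · 8 · 5 = 440.
Solve pairwise, accumulating the modulus:
  Start with x ≡ 4 (mod 11).
  Combine with x ≡ 1 (mod 8): since gcd(11, 8) = 1, we get a unique residue mod 88.
    Write x = 4 + 11·t and substitute into x ≡ 1 (mod 8): 11·t ≡ 1 − 4 = -3 (mod 8).
    Reduce coefficients mod 8: 3·t ≡ 5 (mod 8).
    The inverse of 3 mod 8 is 3 (since 3·3 = 9 = 1·8 + 1), so t ≡ 3·5 = 15 ≡ 7 (mod 8).
    Then x = 4 + 11·7 = 81, valid modulo lcm(11, 8) = 88: x ≡ 81 (mod 88).
  Combine with x ≡ 2 (mod 5): since gcd(88, 5) = 1, we get a unique residue mod 440.
    Write x = 81 + 88·t and substitute into x ≡ 2 (mod 5): 88·t ≡ 2 − 81 = -79 (mod 5).
    Reduce coefficients mod 5: 3·t ≡ 1 (mod 5).
    The inverse of 3 mod 5 is 2 (since 3·2 = 6 = 1·5 + 1), so t ≡ 2·1 = 2 ≡ 2 (mod 5).
    Then x = 81 + 88·2 = 257, valid modulo lcm(88, 5) = 440: x ≡ 257 (mod 440).
Verify: 257 mod 11 = 4 ✓, 257 mod 8 = 1 ✓, 257 mod 5 = 2 ✓.

x ≡ 257 (mod 440).


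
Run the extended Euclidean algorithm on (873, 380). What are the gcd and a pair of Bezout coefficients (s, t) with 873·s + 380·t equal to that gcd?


Euclidean algorithm on (873, 380) — divide until remainder is 0:
  873 = 2 · 380 + 113
  380 = 3 · 113 + 41
  113 = 2 · 41 + 31
  41 = 1 · 31 + 10
  31 = 3 · 10 + 1
  10 = 10 · 1 + 0
gcd(873, 380) = 1.
Track Bezout coefficients alongside the remainders: start with r₀ = 873 = a·1 + b·0 (s = 1, t = 0) and r₁ = 380 = a·0 + b·1 (s = 0, t = 1); each new remainder r_{k+1} = r_{k-1} − q_k·r_k inherits s_{k+1} = s_{k-1} − q_k·s_k, t_{k+1} = t_{k-1} − q_k·t_k, so r_k = a·s_k + b·t_k at every step:
  q = 2: r = 113, s = 1 − 2·0 = 1, t = 0 − 2·1 = -2  (check: 873·1 + 380·(-2) = 113)
  q = 3: r = 41, s = 0 − 3·1 = -3, t = 1 − 3·(-2) = 7  (check: 873·(-3) + 380·7 = 41)
  q = 2: r = 31, s = 1 − 2·(-3) = 7, t = -2 − 2·7 = -16  (check: 873·7 + 380·(-16) = 31)
  q = 1: r = 10, s = -3 − 1·7 = -10, t = 7 − 1·(-16) = 23  (check: 873·(-10) + 380·23 = 10)
  q = 3: r = 1, s = 7 − 3·(-10) = 37, t = -16 − 3·23 = -85  (check: 873·37 + 380·(-85) = 1)
The row with r = 1 (the gcd) gives the Bezout coefficients s = 37, t = -85.
Result: 873 · (37) + 380 · (-85) = 1.

gcd(873, 380) = 1; s = 37, t = -85 (check: 873·37 + 380·(-85) = 1).


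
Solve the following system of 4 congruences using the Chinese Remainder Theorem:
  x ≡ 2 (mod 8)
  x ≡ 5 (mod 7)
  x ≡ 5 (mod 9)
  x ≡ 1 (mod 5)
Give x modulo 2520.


Product of moduli M = 8 · 7 · 9 · 5 = 2520.
Merge one congruence at a time:
  Start: x ≡ 2 (mod 8).
  Combine with x ≡ 5 (mod 7); new modulus lcm = 56.
    Write x = 2 + 8·t and substitute into x ≡ 5 (mod 7): 8·t ≡ 5 − 2 = 3 (mod 7).
    Reduce coefficients mod 7: 1·t ≡ 3 (mod 7).
    So t ≡ 3 (mod 7).
    Then x = 2 + 8·3 = 26, valid modulo lcm(8, 7) = 56: x ≡ 26 (mod 56).
  Combine with x ≡ 5 (mod 9); new modulus lcm = 504.
    Write x = 26 + 56·t and substitute into x ≡ 5 (mod 9): 56·t ≡ 5 − 26 = -21 (mod 9).
    Reduce coefficients mod 9: 2·t ≡ 6 (mod 9).
    The inverse of 2 mod 9 is 5 (since 2·5 = 10 = 1·9 + 1), so t ≡ 5·6 = 30 ≡ 3 (mod 9).
    Then x = 26 + 56·3 = 194, valid modulo lcm(56, 9) = 504: x ≡ 194 (mod 504).
  Combine with x ≡ 1 (mod 5); new modulus lcm = 2520.
    Write x = 194 + 504·t and substitute into x ≡ 1 (mod 5): 504·t ≡ 1 − 194 = -193 (mod 5).
    Reduce coefficients mod 5: 4·t ≡ 2 (mod 5).
    The inverse of 4 mod 5 is 4 (since 4·4 = 16 = 3·5 + 1), so t ≡ 4·2 = 8 ≡ 3 (mod 5).
    Then x = 194 + 504·3 = 1706, valid modulo lcm(504, 5) = 2520: x ≡ 1706 (mod 2520).
Verify against each original: 1706 mod 8 = 2, 1706 mod 7 = 5, 1706 mod 9 = 5, 1706 mod 5 = 1.

x ≡ 1706 (mod 2520).


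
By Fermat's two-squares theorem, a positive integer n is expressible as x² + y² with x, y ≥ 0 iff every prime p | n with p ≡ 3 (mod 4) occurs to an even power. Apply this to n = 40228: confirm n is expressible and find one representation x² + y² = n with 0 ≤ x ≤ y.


Step 1: Factor n = 40228 = 2^2 · 89 · 113.
Step 2: Check the mod-4 condition on each prime factor: 2 = 2 (special); 89 ≡ 1 (mod 4), exponent 1; 113 ≡ 1 (mod 4), exponent 1.
All primes ≡ 3 (mod 4) appear to even exponent (or don't appear), so by the two-squares theorem n IS expressible as a sum of two squares.
Step 3: Build a representation. Group n = k² · m with k = 2 and m = 89 · 113 = 10057 (a product of primes ≡ 1 (mod 4)); a representation of m scales to one of n via (k·x)² + (k·y)² = k²(x² + y²). Each prime p ≡ 1 (mod 4) is itself a sum of two squares; find a² by testing p − a² for a perfect square:
  89: 89 − 1² = 88, 89 − 2² = 85, 89 − 3² = 80, 89 − 4² = 73, 89 − 5² = 64 = 8² ⇒ 89 = 5² + 8².
  113: 113 − 1² = 112, 113 − 2² = 109, 113 − 3² = 104, 113 − 4² = 97, 113 − 5² = 88, 113 − 6² = 77, 113 − 7² = 64 = 8² ⇒ 113 = 7² + 8².
  Combine using the Brahmagupta–Fibonacci identity (a² + b²)(c² + d²) = (ac − bd)² + (ad + bc)² = (ac + bd)² + (ad − bc)²:
  89 · 113 = 10057: from (5² + 8²)(7² + 8²), take (5·7 − 8·8, 5·8 + 8·7) = (35 − 64, 40 + 56) = (-29, 96); dropping signs (only squares matter) gives (29, 96); check 29² + 96² = 841 + 9216 = 10057 ✓.
  Scale by k = 2: (2·29, 2·96) = (58, 192).
Step 4: Order so x ≤ y and verify: 58² + 192² = 3364 + 36864 = 40228 = n. ✓

n = 40228 = 58² + 192² (one valid representation with x ≤ y).


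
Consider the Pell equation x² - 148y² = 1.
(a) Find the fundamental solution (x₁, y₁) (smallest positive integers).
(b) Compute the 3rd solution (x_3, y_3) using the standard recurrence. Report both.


Step 1: Find the fundamental solution (x₁, y₁) of x² - 148y² = 1.
  Expand √148 as a continued fraction. a₀ = ⌊√148⌋ = 12; iterate m_{k+1} = d_k·a_k − m_k, d_{k+1} = (148 − m_{k+1}²)/d_k, a_{k+1} = ⌊(a₀ + m_{k+1})/d_{k+1}⌋ (starting m₀ = 0, d₀ = 1), with convergents p_k = a_k·p_{k-1} + p_{k-2}, q_k = a_k·q_{k-1} + q_{k-2} (p₋₁ = 1, q₋₁ = 0):
  k = 0: a₀ = 12; p₀/q₀ = 12/1; p₀² − 148·q₀² = 144 − 148 = -4.
  k = 1: m = 12, d = 4, a = ⌊(12 + 12)/4⌋ = 6; p/q = (6·12 + 1)/(6·1 + 0) = 73/6; p² − 148·q² = 5329 − 5328 = 1.
  The first convergent with p² − 148·q² = 1 gives the fundamental solution (x₁, y₁) = (73, 6).
Step 2: Apply the recurrence (x_{n+1}, y_{n+1}) = (x₁x_n + 148y₁y_n, x₁y_n + y₁x_n) repeatedly.
  From (x_1, y_1) = (73, 6): x_2 = 73·73 + 148·6·6 = 10657; y_2 = 73·6 + 6·73 = 876.
  From (x_2, y_2) = (10657, 876): x_3 = 73·10657 + 148·6·876 = 1555849; y_3 = 73·876 + 6·10657 = 127890.
Step 3: Verify x_3² - 148·y_3² = 2420666110801 - 2420666110800 = 1 (should be 1). ✓

(x_1, y_1) = (73, 6); (x_3, y_3) = (1555849, 127890).


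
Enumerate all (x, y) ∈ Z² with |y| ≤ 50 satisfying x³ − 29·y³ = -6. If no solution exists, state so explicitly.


The equation is x³ - 29y³ = -6. For fixed y, x³ = 29·y³ − 6, so a solution requires the RHS to be a perfect cube.
Strategy: iterate y from -50 to 50, compute RHS = 29·y³ − 6, and check whether it is a (positive or negative) perfect cube.
Check small values of y:
  y = 0: RHS = -6 is not a perfect cube.
  y = 1: RHS = 23 is not a perfect cube.
  y = -1: RHS = -35 is not a perfect cube.
  y = 2: RHS = 226 is not a perfect cube.
  y = -2: RHS = -238 is not a perfect cube.
  y = 3: RHS = 777 is not a perfect cube.
  y = -3: RHS = -789 is not a perfect cube.
Continuing the search up to |y| = 50 finds no solutions either.
No (x, y) in the scanned range satisfies the equation.

No integer solutions with |y| ≤ 50.


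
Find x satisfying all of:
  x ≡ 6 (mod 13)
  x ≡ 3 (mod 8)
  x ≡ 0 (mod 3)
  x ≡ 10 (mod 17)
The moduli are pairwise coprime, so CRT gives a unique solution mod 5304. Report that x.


Product of moduli M = 13 · 8 · 3 · 17 = 5304.
Merge one congruence at a time:
  Start: x ≡ 6 (mod 13).
  Combine with x ≡ 3 (mod 8); new modulus lcm = 104.
    Write x = 6 + 13·t and substitute into x ≡ 3 (mod 8): 13·t ≡ 3 − 6 = -3 (mod 8).
    Reduce coefficients mod 8: 5·t ≡ 5 (mod 8).
    The inverse of 5 mod 8 is 5 (since 5·5 = 25 = 3·8 + 1), so t ≡ 5·5 = 25 ≡ 1 (mod 8).
    Then x = 6 + 13·1 = 19, valid modulo lcm(13, 8) = 104: x ≡ 19 (mod 104).
  Combine with x ≡ 0 (mod 3); new modulus lcm = 312.
    Write x = 19 + 104·t and substitute into x ≡ 0 (mod 3): 104·t ≡ 0 − 19 = -19 (mod 3).
    Reduce coefficients mod 3: 2·t ≡ 2 (mod 3).
    The inverse of 2 mod 3 is 2 (since 2·2 = 4 = 1·3 + 1), so t ≡ 2·2 = 4 ≡ 1 (mod 3).
    Then x = 19 + 104·1 = 123, valid modulo lcm(104, 3) = 312: x ≡ 123 (mod 312).
  Combine with x ≡ 10 (mod 17); new modulus lcm = 5304.
    Write x = 123 + 312·t and substitute into x ≡ 10 (mod 17): 312·t ≡ 10 − 123 = -113 (mod 17).
    Reduce coefficients mod 17: 6·t ≡ 6 (mod 17).
    The inverse of 6 mod 17 is 3 (since 6·3 = 18 = 1·17 + 1), so t ≡ 3·6 = 18 ≡ 1 (mod 17).
    Then x = 123 + 312·1 = 435, valid modulo lcm(312, 17) = 5304: x ≡ 435 (mod 5304).
Verify against each original: 435 mod 13 = 6, 435 mod 8 = 3, 435 mod 3 = 0, 435 mod 17 = 10.

x ≡ 435 (mod 5304).


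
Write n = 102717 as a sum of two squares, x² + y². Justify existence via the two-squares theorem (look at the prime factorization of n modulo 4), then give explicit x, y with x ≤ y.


Step 1: Factor n = 102717 = 3^2 · 101 · 113.
Step 2: Check the mod-4 condition on each prime factor: 3 ≡ 3 (mod 4), exponent 2 (must be even); 101 ≡ 1 (mod 4), exponent 1; 113 ≡ 1 (mod 4), exponent 1.
All primes ≡ 3 (mod 4) appear to even exponent (or don't appear), so by the two-squares theorem n IS expressible as a sum of two squares.
Step 3: Build a representation. Group n = k² · m with k = 3 and m = 101 · 113 = 11413 (a product of primes ≡ 1 (mod 4)); a representation of m scales to one of n via (k·x)² + (k·y)² = k²(x² + y²). Each prime p ≡ 1 (mod 4) is itself a sum of two squares; find a² by testing p − a² for a perfect square:
  101: 101 − 1² = 100 = 10² ⇒ 101 = 1² + 10².
  113: 113 − 1² = 112, 113 − 2² = 109, 113 − 3² = 104, 113 − 4² = 97, 113 − 5² = 88, 113 − 6² = 77, 113 − 7² = 64 = 8² ⇒ 113 = 7² + 8².
  Combine using the Brahmagupta–Fibonacci identity (a² + b²)(c² + d²) = (ac − bd)² + (ad + bc)² = (ac + bd)² + (ad − bc)²:
  101 · 113 = 11413: from (1² + 10²)(7² + 8²), take (1·7 − 10·8, 1·8 + 10·7) = (7 − 80, 8 + 70) = (-73, 78); dropping signs (only squares matter) gives (73, 78); check 73² + 78² = 5329 + 6084 = 11413 ✓.
  Scale by k = 3: (3·73, 3·78) = (219, 234).
Step 4: Order so x ≤ y and verify: 219² + 234² = 47961 + 54756 = 102717 = n. ✓

n = 102717 = 219² + 234² (one valid representation with x ≤ y).


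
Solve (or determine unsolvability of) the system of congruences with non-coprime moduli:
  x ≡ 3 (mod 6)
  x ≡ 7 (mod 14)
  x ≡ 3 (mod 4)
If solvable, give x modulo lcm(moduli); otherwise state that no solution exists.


Moduli 6, 14, 4 are not pairwise coprime, so CRT works modulo lcm(m_i) when all pairwise compatibility conditions hold.
Pairwise compatibility: gcd(m_i, m_j) must divide a_i - a_j for every pair.
Merge one congruence at a time:
  Start: x ≡ 3 (mod 6).
  Combine with x ≡ 7 (mod 14): gcd(6, 14) = 2; 7 - 3 = 4, which IS divisible by 2, so compatible.
    Write x = 3 + 6·t and substitute into x ≡ 7 (mod 14): 6·t ≡ 7 − 3 = 4 (mod 14).
    Divide the congruence (and modulus) by g = 2: 3·t ≡ 2 (mod 7).
    The inverse of 3 mod 7 is 5 (since 3·5 = 15 = 2·7 + 1), so t ≡ 5·2 = 10 ≡ 3 (mod 7).
    Then x = 3 + 6·3 = 21, valid modulo lcm(6, 14) = 42: x ≡ 21 (mod 42).
  Combine with x ≡ 3 (mod 4): gcd(42, 4) = 2; 3 - 21 = -18, which IS divisible by 2, so compatible.
    Write x = 21 + 42·t and substitute into x ≡ 3 (mod 4): 42·t ≡ 3 − 21 = -18 (mod 4).
    Divide the congruence (and modulus) by g = 2: 21·t ≡ -9 (mod 2).
    Reduce coefficients mod 2: 1·t ≡ 1 (mod 2).
    So t ≡ 1 (mod 2).
    Then x = 21 + 42·1 = 63, valid modulo lcm(42, 4) = 84: x ≡ 63 (mod 84).
Verify: 63 mod 6 = 3, 63 mod 14 = 7, 63 mod 4 = 3.

x ≡ 63 (mod 84).


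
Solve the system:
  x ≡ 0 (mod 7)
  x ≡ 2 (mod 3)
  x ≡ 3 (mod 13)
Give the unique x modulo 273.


Moduli 7, 3, 13 are pairwise coprime; by CRT there is a unique solution modulo M = 7 · 3 · 13 = 273.
Solve pairwise, accumulating the modulus:
  Start with x ≡ 0 (mod 7).
  Combine with x ≡ 2 (mod 3): since gcd(7, 3) = 1, we get a unique residue mod 21.
    Write x = 0 + 7·t and substitute into x ≡ 2 (mod 3): 7·t ≡ 2 − 0 = 2 (mod 3).
    Reduce coefficients mod 3: 1·t ≡ 2 (mod 3).
    So t ≡ 2 (mod 3).
    Then x = 0 + 7·2 = 14, valid modulo lcm(7, 3) = 21: x ≡ 14 (mod 21).
  Combine with x ≡ 3 (mod 13): since gcd(21, 13) = 1, we get a unique residue mod 273.
    Write x = 14 + 21·t and substitute into x ≡ 3 (mod 13): 21·t ≡ 3 − 14 = -11 (mod 13).
    Reduce coefficients mod 13: 8·t ≡ 2 (mod 13).
    The inverse of 8 mod 13 is 5 (since 8·5 = 40 = 3·13 + 1), so t ≡ 5·2 = 10 ≡ 10 (mod 13).
    Then x = 14 + 21·10 = 224, valid modulo lcm(21, 13) = 273: x ≡ 224 (mod 273).
Verify: 224 mod 7 = 0 ✓, 224 mod 3 = 2 ✓, 224 mod 13 = 3 ✓.

x ≡ 224 (mod 273).


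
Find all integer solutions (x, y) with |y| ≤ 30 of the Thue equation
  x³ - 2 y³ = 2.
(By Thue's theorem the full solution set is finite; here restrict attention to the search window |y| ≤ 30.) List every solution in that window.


The equation is x³ - 2y³ = 2. For fixed y, x³ = 2·y³ + 2, so a solution requires the RHS to be a perfect cube.
Strategy: iterate y from -30 to 30, compute RHS = 2·y³ + 2, and check whether it is a (positive or negative) perfect cube.
Check small values of y:
  y = 0: RHS = 2 is not a perfect cube.
  y = 1: RHS = 4 is not a perfect cube.
  y = -1: RHS = 0 = (0)³ ⇒ x = 0 works.
  y = 2: RHS = 18 is not a perfect cube.
  y = -2: RHS = -14 is not a perfect cube.
  y = 3: RHS = 56 is not a perfect cube.
  y = -3: RHS = -52 is not a perfect cube.
Continuing the search up to |y| = 30 finds no further solutions beyond those listed.
Collected solutions: (0, -1).

Solutions (with |y| ≤ 30): (0, -1).


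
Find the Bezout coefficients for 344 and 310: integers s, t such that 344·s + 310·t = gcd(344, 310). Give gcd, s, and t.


Euclidean algorithm on (344, 310) — divide until remainder is 0:
  344 = 1 · 310 + 34
  310 = 9 · 34 + 4
  34 = 8 · 4 + 2
  4 = 2 · 2 + 0
gcd(344, 310) = 2.
Track Bezout coefficients alongside the remainders: start with r₀ = 344 = a·1 + b·0 (s = 1, t = 0) and r₁ = 310 = a·0 + b·1 (s = 0, t = 1); each new remainder r_{k+1} = r_{k-1} − q_k·r_k inherits s_{k+1} = s_{k-1} − q_k·s_k, t_{k+1} = t_{k-1} − q_k·t_k, so r_k = a·s_k + b·t_k at every step:
  q = 1: r = 34, s = 1 − 1·0 = 1, t = 0 − 1·1 = -1  (check: 344·1 + 310·(-1) = 34)
  q = 9: r = 4, s = 0 − 9·1 = -9, t = 1 − 9·(-1) = 10  (check: 344·(-9) + 310·10 = 4)
  q = 8: r = 2, s = 1 − 8·(-9) = 73, t = -1 − 8·10 = -81  (check: 344·73 + 310·(-81) = 2)
The row with r = 2 (the gcd) gives the Bezout coefficients s = 73, t = -81.
Result: 344 · (73) + 310 · (-81) = 2.

gcd(344, 310) = 2; s = 73, t = -81 (check: 344·73 + 310·(-81) = 2).


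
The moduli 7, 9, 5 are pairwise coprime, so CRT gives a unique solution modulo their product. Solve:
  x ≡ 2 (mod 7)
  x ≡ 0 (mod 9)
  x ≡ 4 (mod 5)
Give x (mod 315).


Moduli 7, 9, 5 are pairwise coprime; by CRT there is a unique solution modulo M = 7 · 9 · 5 = 315.
Solve pairwise, accumulating the modulus:
  Start with x ≡ 2 (mod 7).
  Combine with x ≡ 0 (mod 9): since gcd(7, 9) = 1, we get a unique residue mod 63.
    Write x = 2 + 7·t and substitute into x ≡ 0 (mod 9): 7·t ≡ 0 − 2 = -2 (mod 9).
    Reduce coefficients mod 9: 7·t ≡ 7 (mod 9).
    The inverse of 7 mod 9 is 4 (since 7·4 = 28 = 3·9 + 1), so t ≡ 4·7 = 28 ≡ 1 (mod 9).
    Then x = 2 + 7·1 = 9, valid modulo lcm(7, 9) = 63: x ≡ 9 (mod 63).
  Combine with x ≡ 4 (mod 5): since gcd(63, 5) = 1, we get a unique residue mod 315.
    Write x = 9 + 63·t and substitute into x ≡ 4 (mod 5): 63·t ≡ 4 − 9 = -5 (mod 5).
    Reduce coefficients mod 5: 3·t ≡ 0 (mod 5).
    The inverse of 3 mod 5 is 2 (since 3·2 = 6 = 1·5 + 1), so t ≡ 2·0 = 0 ≡ 0 (mod 5).
    Then x = 9 + 63·0 = 9, valid modulo lcm(63, 5) = 315: x ≡ 9 (mod 315).
Verify: 9 mod 7 = 2 ✓, 9 mod 9 = 0 ✓, 9 mod 5 = 4 ✓.

x ≡ 9 (mod 315).


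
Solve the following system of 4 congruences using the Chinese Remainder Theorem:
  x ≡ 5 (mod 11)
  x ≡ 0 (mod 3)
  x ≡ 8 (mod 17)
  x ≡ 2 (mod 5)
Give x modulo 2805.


Product of moduli M = 11 · 3 · 17 · 5 = 2805.
Merge one congruence at a time:
  Start: x ≡ 5 (mod 11).
  Combine with x ≡ 0 (mod 3); new modulus lcm = 33.
    Write x = 5 + 11·t and substitute into x ≡ 0 (mod 3): 11·t ≡ 0 − 5 = -5 (mod 3).
    Reduce coefficients mod 3: 2·t ≡ 1 (mod 3).
    The inverse of 2 mod 3 is 2 (since 2·2 = 4 = 1·3 + 1), so t ≡ 2·1 = 2 ≡ 2 (mod 3).
    Then x = 5 + 11·2 = 27, valid modulo lcm(11, 3) = 33: x ≡ 27 (mod 33).
  Combine with x ≡ 8 (mod 17); new modulus lcm = 561.
    Write x = 27 + 33·t and substitute into x ≡ 8 (mod 17): 33·t ≡ 8 − 27 = -19 (mod 17).
    Reduce coefficients mod 17: 16·t ≡ 15 (mod 17).
    The inverse of 16 mod 17 is 16 (since 16·16 = 256 = 15·17 + 1), so t ≡ 16·15 = 240 ≡ 2 (mod 17).
    Then x = 27 + 33·2 = 93, valid modulo lcm(33, 17) = 561: x ≡ 93 (mod 561).
  Combine with x ≡ 2 (mod 5); new modulus lcm = 2805.
    Write x = 93 + 561·t and substitute into x ≡ 2 (mod 5): 561·t ≡ 2 − 93 = -91 (mod 5).
    Reduce coefficients mod 5: 1·t ≡ 4 (mod 5).
    So t ≡ 4 (mod 5).
    Then x = 93 + 561·4 = 2337, valid modulo lcm(561, 5) = 2805: x ≡ 2337 (mod 2805).
Verify against each original: 2337 mod 11 = 5, 2337 mod 3 = 0, 2337 mod 17 = 8, 2337 mod 5 = 2.

x ≡ 2337 (mod 2805).


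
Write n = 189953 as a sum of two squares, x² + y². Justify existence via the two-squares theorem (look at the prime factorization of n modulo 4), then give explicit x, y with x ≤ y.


Step 1: Factor n = 189953 = 41^2 · 113.
Step 2: Check the mod-4 condition on each prime factor: 41 ≡ 1 (mod 4), exponent 2; 113 ≡ 1 (mod 4), exponent 1.
All primes ≡ 3 (mod 4) appear to even exponent (or don't appear), so by the two-squares theorem n IS expressible as a sum of two squares.
Step 3: Build a representation. Here n = 41 · 41 · 113 is a product of primes ≡ 1 (mod 4). Each prime p ≡ 1 (mod 4) is itself a sum of two squares; find a² by testing p − a² for a perfect square:
  41: 41 − 1² = 40, 41 − 2² = 37, 41 − 3² = 32, 41 − 4² = 25 = 5² ⇒ 41 = 4² + 5².
  113: 113 − 1² = 112, 113 − 2² = 109, 113 − 3² = 104, 113 − 4² = 97, 113 − 5² = 88, 113 − 6² = 77, 113 − 7² = 64 = 8² ⇒ 113 = 7² + 8².
  Combine using the Brahmagupta–Fibonacci identity (a² + b²)(c² + d²) = (ac − bd)² + (ad + bc)² = (ac + bd)² + (ad − bc)²:
  41 · 41 = 1681: from (4² + 5²)(4² + 5²), take (4·4 − 5·5, 4·5 + 5·4) = (16 − 25, 20 + 20) = (-9, 40); dropping signs (only squares matter) gives (9, 40); check 9² + 40² = 81 + 1600 = 1681 ✓.
  1681 · 113 = 189953: from (9² + 40²)(7² + 8²), take (9·7 − 40·8, 9·8 + 40·7) = (63 − 320, 72 + 280) = (-257, 352); dropping signs (only squares matter) gives (257, 352); check 257² + 352² = 66049 + 123904 = 189953 ✓.
Step 4: Order so x ≤ y and verify: 257² + 352² = 66049 + 123904 = 189953 = n. ✓

n = 189953 = 257² + 352² (one valid representation with x ≤ y).
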